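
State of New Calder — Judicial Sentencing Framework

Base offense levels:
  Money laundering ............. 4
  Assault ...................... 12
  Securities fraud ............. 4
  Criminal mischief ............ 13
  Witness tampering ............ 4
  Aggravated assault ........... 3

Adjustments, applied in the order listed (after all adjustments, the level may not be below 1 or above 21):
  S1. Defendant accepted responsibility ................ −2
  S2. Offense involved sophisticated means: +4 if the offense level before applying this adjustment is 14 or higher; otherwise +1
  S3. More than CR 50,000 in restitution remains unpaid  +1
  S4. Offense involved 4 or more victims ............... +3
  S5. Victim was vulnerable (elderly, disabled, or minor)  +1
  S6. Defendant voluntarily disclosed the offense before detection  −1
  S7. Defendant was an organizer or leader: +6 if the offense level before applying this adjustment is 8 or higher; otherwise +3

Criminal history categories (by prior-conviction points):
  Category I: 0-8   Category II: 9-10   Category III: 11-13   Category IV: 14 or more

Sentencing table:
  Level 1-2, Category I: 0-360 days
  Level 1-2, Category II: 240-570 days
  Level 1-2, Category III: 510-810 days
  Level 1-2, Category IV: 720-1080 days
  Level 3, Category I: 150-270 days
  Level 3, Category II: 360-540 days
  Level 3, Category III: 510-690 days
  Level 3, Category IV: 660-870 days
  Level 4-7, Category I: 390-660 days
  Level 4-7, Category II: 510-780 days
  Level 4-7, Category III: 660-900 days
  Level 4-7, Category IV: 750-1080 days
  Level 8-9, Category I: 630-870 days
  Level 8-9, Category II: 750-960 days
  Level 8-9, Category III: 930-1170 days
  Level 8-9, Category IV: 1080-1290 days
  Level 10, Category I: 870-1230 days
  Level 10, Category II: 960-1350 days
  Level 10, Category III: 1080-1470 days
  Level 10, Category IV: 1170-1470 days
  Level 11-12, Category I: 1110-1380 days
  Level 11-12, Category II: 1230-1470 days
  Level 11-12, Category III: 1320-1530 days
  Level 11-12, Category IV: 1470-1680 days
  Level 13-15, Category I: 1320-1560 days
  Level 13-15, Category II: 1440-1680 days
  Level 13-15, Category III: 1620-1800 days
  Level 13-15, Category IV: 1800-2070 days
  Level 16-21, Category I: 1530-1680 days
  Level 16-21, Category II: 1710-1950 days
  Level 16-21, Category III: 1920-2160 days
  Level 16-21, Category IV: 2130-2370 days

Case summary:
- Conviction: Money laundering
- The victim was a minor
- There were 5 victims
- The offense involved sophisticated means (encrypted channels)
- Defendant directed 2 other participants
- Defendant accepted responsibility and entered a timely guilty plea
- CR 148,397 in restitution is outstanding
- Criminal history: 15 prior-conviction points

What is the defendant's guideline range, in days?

1800-2070 days

Base offense level for money laundering: 4.
S1 applies: 4 − 2 = 2.
S2 applies (level before this adjustment is 2 < 14, so +1): 2 + 1 = 3.
S3 applies: 3 + 1 = 4.
S4 applies: 4 + 3 = 7.
S5 applies: 7 + 1 = 8.
S7 applies (level before this adjustment is 8 ≥ 8, so +6): 8 + 6 = 14.
Final offense level: 14.
Criminal history: 15 prior points → Category IV (14+).
Level 14 falls in the 13-15 band.
Grid: Level 13-15 × Category IV = 1800-2070 days.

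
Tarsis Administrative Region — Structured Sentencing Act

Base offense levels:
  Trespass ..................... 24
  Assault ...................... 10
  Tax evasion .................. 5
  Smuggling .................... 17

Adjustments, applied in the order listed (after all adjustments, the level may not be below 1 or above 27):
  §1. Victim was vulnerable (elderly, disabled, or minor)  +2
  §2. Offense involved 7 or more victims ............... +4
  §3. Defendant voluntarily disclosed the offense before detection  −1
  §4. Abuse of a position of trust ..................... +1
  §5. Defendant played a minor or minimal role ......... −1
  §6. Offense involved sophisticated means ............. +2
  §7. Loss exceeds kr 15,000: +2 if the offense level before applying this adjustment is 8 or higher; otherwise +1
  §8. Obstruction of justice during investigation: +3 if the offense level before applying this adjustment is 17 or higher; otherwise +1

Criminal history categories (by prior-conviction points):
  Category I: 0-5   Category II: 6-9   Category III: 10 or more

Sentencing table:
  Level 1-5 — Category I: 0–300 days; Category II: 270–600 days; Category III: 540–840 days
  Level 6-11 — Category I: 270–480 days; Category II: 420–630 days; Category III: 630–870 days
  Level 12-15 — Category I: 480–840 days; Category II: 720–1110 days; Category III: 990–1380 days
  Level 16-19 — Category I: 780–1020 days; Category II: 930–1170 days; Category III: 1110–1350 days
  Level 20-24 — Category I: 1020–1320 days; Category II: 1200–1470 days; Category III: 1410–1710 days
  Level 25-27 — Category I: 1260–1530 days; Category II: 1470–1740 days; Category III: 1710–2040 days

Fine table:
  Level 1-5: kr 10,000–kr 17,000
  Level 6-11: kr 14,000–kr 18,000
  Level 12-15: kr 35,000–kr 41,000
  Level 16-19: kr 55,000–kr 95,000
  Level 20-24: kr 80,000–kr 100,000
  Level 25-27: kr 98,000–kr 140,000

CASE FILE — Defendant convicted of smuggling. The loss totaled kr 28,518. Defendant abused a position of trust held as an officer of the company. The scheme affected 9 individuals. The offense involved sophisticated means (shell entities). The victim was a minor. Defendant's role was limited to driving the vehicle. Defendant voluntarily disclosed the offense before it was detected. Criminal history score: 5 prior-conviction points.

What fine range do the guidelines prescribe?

kr 98,000–kr 140,000

Base offense level for smuggling: 17.
§1 applies: 17 + 2 = 19.
§2 applies: 19 + 4 = 23.
§3 applies: 23 − 1 = 22.
§4 applies: 22 + 1 = 23.
§5 applies: 23 − 1 = 22.
§6 applies: 22 + 2 = 24.
§7 applies (level before this adjustment is 24 ≥ 8, so +2): 24 + 2 = 26.
Final offense level: 26.
Level 26 falls in the 25-27 band.
Fine table: Level 25-27 → kr 98,000–kr 140,000.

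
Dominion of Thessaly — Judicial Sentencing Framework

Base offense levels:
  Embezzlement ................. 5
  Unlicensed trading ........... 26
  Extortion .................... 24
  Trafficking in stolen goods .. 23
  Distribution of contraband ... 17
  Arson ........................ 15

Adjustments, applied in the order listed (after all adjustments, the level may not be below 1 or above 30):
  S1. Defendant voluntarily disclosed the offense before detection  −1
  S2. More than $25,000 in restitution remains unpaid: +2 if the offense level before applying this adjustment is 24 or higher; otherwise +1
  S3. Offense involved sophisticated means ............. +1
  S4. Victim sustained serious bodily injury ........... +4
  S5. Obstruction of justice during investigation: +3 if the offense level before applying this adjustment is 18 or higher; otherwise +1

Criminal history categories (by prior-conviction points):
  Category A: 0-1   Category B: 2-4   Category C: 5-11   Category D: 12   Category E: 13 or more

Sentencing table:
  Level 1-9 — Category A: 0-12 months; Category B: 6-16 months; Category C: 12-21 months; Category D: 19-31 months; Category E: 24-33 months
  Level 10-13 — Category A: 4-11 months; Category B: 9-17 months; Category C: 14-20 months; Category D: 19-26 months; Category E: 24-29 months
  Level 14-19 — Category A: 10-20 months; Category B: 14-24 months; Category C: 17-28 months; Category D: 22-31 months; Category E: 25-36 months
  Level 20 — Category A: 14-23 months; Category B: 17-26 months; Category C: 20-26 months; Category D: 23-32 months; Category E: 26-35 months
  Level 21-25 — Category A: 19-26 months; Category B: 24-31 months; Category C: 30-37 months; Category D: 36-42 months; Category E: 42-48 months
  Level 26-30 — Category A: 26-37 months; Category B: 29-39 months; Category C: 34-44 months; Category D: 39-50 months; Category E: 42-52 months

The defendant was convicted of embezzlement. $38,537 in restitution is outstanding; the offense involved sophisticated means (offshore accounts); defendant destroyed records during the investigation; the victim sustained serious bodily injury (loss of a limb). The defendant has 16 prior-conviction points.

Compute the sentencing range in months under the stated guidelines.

24-29 months

Base offense level for embezzlement: 5.
S1 does not apply.
S2 applies (level before this adjustment is 5 < 24, so +1): 5 + 1 = 6.
S3 applies: 6 + 1 = 7.
S4 applies: 7 + 4 = 11.
S5 applies (level before this adjustment is 11 < 18, so +1): 11 + 1 = 12.
Final offense level: 12.
Criminal history: 16 prior points → Category E (13+).
Level 12 falls in the 10-13 band.
Grid: Level 10-13 × Category E = 24-29 months.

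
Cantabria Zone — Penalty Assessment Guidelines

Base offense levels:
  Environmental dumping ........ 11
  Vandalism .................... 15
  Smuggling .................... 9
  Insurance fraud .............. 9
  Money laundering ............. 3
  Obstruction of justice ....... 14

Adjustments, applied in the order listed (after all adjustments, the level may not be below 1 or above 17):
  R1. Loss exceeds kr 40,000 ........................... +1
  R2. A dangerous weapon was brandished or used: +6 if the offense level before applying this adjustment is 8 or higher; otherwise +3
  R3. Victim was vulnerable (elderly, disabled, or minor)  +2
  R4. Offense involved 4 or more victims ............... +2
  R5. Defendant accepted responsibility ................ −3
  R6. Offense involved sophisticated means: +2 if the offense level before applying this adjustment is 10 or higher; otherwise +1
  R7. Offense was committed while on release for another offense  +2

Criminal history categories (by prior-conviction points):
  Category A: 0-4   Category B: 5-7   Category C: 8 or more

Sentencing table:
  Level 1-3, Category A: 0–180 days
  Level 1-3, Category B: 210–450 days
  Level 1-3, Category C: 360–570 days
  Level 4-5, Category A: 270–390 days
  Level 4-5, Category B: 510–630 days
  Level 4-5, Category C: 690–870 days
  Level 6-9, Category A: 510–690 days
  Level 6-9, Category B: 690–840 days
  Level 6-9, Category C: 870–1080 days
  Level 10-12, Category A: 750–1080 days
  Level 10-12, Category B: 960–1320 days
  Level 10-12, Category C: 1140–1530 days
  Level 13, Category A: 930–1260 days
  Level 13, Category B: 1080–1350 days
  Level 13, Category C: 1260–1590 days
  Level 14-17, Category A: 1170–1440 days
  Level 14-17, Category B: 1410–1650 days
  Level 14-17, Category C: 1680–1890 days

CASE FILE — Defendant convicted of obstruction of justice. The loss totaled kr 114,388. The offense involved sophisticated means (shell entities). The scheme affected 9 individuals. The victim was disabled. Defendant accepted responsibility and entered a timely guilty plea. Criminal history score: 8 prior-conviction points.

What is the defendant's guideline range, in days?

1680-1890 days

Base offense level for obstruction of justice: 14.
R1 applies: 14 + 1 = 15.
R3 applies: 15 + 2 = 17.
R4 applies: 17 + 2 = 19.
R5 applies: 19 − 3 = 16.
R6 applies (level before this adjustment is 16 ≥ 10, so +2): 16 + 2 = 18.
Level 18 exceeds the maximum of 17; capped at 17.
Final offense level: 17.
Criminal history: 8 prior points → Category C (8+).
Level 17 falls in the 14-17 band.
Grid: Level 14-17 × Category C = 1680-1890 days.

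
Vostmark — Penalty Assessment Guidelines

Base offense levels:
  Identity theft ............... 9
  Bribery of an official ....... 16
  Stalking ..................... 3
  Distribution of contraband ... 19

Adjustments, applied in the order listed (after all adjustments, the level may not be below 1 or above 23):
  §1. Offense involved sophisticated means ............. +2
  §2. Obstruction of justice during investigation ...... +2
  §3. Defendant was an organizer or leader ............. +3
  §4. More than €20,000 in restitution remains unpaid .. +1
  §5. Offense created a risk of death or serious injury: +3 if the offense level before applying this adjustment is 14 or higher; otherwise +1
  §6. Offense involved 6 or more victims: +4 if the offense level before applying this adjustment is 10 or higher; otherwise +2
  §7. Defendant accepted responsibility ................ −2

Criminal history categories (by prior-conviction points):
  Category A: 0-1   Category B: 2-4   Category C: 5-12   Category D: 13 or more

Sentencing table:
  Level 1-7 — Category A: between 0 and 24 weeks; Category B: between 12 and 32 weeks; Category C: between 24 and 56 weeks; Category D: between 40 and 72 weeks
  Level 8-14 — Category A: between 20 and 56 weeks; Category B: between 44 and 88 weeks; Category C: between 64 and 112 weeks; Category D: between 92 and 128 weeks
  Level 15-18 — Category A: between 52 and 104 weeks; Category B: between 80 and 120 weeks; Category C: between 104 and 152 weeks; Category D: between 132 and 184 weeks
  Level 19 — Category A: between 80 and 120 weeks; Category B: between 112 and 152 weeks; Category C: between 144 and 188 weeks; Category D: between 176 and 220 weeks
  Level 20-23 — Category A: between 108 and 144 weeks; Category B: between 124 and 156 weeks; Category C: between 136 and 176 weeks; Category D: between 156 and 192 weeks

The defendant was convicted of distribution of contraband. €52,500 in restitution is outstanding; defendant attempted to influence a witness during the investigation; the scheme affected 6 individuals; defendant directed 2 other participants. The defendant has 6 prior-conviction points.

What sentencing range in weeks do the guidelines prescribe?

Base offense level for distribution of contraband: 19.
§1 does not apply.
§2 applies: 19 + 2 = 21.
§3 applies: 21 + 3 = 24.
§4 applies: 24 + 1 = 25.
§6 applies (level before this adjustment is 25 ≥ 10, so +4): 25 + 4 = 29.
§7 does not apply.
Level 29 exceeds the maximum of 23; capped at 23.
Final offense level: 23.
Criminal history: 6 prior points → Category C (5-12).
Level 23 falls in the 20-23 band.
Grid: Level 20-23 × Category C = 136-176 weeks.

136-176 weeks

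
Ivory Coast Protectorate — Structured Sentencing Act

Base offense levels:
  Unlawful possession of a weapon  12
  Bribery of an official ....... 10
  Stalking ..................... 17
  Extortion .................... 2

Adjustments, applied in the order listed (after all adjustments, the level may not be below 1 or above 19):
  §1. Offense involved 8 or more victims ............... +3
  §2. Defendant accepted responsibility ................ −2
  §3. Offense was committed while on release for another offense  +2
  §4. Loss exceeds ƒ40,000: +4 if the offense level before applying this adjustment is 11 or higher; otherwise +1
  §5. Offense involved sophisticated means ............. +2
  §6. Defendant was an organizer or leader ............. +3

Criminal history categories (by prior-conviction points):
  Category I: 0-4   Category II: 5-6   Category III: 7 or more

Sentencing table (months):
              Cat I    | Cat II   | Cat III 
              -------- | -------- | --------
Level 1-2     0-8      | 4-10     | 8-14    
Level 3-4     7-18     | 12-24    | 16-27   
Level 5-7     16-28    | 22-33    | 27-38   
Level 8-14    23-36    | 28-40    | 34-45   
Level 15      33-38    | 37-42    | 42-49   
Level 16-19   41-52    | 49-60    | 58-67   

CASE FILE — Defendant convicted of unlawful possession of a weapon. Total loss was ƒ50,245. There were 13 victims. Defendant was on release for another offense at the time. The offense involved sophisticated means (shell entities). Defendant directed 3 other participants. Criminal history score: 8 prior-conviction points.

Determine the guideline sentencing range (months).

Base offense level for unlawful possession of a weapon: 12.
§1 applies: 12 + 3 = 15.
§2 does not apply.
§3 applies: 15 + 2 = 17.
§4 applies (level before this adjustment is 17 ≥ 11, so +4): 17 + 4 = 21.
§5 applies: 21 + 2 = 23.
§6 applies: 23 + 3 = 26.
Level 26 exceeds the maximum of 19; capped at 19.
Final offense level: 19.
Criminal history: 8 prior points → Category III (7+).
Level 19 falls in the 16-19 band.
Grid: Level 16-19 × Category III = 58-67 months.

58-67 months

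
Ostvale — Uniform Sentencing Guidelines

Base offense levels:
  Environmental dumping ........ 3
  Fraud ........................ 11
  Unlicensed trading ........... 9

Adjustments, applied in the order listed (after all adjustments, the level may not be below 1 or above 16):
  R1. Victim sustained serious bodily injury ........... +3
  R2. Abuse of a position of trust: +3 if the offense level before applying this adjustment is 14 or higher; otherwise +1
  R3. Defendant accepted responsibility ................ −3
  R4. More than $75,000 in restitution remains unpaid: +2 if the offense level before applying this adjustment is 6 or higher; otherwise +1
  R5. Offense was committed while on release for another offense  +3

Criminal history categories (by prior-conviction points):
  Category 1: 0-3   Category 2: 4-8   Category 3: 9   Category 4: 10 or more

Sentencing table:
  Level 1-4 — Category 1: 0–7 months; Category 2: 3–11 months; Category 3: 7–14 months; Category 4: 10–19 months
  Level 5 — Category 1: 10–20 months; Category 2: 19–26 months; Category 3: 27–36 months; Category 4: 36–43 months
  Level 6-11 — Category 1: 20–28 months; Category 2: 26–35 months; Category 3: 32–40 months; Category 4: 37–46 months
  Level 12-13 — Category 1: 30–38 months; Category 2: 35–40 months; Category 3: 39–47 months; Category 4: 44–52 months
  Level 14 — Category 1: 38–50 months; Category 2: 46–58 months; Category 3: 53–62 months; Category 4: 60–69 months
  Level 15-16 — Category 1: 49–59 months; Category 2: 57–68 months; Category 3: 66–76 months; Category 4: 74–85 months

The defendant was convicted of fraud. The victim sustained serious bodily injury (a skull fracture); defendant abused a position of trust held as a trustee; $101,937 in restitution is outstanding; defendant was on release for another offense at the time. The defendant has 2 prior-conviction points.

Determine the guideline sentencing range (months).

49-59 months

Base offense level for fraud: 11.
R1 applies: 11 + 3 = 14.
R2 applies (level before this adjustment is 14 ≥ 14, so +3): 14 + 3 = 17.
R3 does not apply.
R4 applies (level before this adjustment is 17 ≥ 6, so +2): 17 + 2 = 19.
R5 applies: 19 + 3 = 22.
Level 22 exceeds the maximum of 16; capped at 16.
Final offense level: 16.
Criminal history: 2 prior points → Category 1 (0-3).
Level 16 falls in the 15-16 band.
Grid: Level 15-16 × Category 1 = 49-59 months.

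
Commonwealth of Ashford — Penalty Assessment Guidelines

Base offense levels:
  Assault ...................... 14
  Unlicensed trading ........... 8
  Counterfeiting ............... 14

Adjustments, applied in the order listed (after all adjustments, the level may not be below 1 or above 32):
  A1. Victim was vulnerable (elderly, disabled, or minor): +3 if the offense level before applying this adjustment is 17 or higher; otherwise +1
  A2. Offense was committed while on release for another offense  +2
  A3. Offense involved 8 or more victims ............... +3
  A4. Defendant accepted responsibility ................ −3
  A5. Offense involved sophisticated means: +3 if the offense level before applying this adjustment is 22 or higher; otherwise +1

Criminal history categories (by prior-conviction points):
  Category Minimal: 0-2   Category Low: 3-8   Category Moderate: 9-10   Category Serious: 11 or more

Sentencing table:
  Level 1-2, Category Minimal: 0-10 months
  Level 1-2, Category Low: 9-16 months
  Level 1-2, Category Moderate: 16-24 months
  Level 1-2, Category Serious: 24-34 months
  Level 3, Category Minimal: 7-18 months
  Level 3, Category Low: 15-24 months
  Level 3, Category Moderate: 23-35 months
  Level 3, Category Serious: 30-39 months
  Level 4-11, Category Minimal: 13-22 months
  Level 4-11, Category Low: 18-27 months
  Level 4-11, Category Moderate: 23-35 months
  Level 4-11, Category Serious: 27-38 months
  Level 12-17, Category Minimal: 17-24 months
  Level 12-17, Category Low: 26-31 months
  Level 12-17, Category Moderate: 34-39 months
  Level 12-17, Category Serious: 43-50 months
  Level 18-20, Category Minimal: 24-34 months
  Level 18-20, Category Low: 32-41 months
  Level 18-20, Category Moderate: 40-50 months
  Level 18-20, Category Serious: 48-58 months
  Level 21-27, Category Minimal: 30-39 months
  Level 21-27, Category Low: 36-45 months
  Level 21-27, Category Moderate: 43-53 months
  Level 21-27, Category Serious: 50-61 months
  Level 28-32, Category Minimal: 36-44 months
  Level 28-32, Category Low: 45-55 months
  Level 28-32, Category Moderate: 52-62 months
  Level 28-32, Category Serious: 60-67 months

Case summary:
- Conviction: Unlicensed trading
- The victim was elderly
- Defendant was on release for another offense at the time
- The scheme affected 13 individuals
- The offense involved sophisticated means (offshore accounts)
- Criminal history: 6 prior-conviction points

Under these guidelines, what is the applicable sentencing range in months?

26-31 months

Base offense level for unlicensed trading: 8.
A1 applies (level before this adjustment is 8 < 17, so +1): 8 + 1 = 9.
A2 applies: 9 + 2 = 11.
A3 applies: 11 + 3 = 14.
A5 applies (level before this adjustment is 14 < 22, so +1): 14 + 1 = 15.
Final offense level: 15.
Criminal history: 6 prior points → Category Low (3-8).
Level 15 falls in the 12-17 band.
Grid: Level 12-17 × Category Low = 26-31 months.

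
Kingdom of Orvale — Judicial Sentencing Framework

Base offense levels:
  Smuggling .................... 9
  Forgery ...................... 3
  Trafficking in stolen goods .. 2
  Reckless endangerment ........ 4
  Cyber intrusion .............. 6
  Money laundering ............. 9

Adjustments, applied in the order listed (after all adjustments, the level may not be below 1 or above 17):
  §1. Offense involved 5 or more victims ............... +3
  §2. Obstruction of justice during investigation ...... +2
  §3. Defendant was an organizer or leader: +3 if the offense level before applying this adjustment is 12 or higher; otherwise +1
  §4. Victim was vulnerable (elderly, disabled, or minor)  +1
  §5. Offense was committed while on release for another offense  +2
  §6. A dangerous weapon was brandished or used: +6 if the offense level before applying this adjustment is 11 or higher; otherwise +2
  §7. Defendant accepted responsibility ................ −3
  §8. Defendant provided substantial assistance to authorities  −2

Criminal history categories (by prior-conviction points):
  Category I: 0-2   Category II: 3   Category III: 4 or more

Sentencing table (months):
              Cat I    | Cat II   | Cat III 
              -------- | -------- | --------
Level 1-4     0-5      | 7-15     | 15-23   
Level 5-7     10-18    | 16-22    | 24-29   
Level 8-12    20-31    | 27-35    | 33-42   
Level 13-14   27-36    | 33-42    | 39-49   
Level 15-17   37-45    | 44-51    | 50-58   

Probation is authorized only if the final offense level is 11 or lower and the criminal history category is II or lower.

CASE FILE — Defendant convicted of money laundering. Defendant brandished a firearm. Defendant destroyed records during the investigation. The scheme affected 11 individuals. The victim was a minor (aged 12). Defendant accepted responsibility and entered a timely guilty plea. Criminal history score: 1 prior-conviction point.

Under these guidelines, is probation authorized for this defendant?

No

Base offense level for money laundering: 9.
§1 applies: 9 + 3 = 12.
§2 applies: 12 + 2 = 14.
§3 does not apply.
§4 applies: 14 + 1 = 15.
§5 does not apply.
§6 applies (level before this adjustment is 15 ≥ 11, so +6): 15 + 6 = 21.
§7 applies: 21 − 3 = 18.
Level 18 exceeds the maximum of 17; capped at 17.
Final offense level: 17.
Criminal history: 1 prior point → Category I (0-2).
Level 17 falls in the 15-17 band.
Grid: Level 15-17 × Category I = 37-45 months.
Probation check: level 17 > 11 and category I ≤ II → not eligible.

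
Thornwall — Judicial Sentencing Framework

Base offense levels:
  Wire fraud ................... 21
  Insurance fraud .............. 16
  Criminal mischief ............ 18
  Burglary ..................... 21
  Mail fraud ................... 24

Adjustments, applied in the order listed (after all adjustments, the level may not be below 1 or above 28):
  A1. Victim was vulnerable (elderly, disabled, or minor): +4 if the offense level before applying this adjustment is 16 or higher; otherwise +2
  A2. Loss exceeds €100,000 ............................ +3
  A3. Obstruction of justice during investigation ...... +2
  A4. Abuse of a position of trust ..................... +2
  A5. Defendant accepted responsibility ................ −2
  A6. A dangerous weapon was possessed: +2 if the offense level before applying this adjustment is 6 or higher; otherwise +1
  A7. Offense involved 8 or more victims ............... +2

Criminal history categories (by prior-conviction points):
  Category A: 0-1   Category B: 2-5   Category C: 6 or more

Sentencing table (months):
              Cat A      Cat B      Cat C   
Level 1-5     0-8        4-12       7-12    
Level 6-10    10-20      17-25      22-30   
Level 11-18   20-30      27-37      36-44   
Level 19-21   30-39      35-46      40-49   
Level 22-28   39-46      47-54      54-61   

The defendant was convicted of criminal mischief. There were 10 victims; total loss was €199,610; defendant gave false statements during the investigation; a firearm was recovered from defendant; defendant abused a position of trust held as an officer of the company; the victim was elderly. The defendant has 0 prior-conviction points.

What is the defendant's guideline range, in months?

Base offense level for criminal mischief: 18.
A1 applies (level before this adjustment is 18 ≥ 16, so +4): 18 + 4 = 22.
A2 applies: 22 + 3 = 25.
A3 applies: 25 + 2 = 27.
A4 applies: 27 + 2 = 29.
A5 does not apply.
A6 applies (level before this adjustment is 29 ≥ 6, so +2): 29 + 2 = 31.
A7 applies: 31 + 2 = 33.
Level 33 exceeds the maximum of 28; capped at 28.
Final offense level: 28.
Criminal history: 0 prior points → Category A (0-1).
Level 28 falls in the 22-28 band.
Grid: Level 22-28 × Category A = 39-46 months.

39-46 months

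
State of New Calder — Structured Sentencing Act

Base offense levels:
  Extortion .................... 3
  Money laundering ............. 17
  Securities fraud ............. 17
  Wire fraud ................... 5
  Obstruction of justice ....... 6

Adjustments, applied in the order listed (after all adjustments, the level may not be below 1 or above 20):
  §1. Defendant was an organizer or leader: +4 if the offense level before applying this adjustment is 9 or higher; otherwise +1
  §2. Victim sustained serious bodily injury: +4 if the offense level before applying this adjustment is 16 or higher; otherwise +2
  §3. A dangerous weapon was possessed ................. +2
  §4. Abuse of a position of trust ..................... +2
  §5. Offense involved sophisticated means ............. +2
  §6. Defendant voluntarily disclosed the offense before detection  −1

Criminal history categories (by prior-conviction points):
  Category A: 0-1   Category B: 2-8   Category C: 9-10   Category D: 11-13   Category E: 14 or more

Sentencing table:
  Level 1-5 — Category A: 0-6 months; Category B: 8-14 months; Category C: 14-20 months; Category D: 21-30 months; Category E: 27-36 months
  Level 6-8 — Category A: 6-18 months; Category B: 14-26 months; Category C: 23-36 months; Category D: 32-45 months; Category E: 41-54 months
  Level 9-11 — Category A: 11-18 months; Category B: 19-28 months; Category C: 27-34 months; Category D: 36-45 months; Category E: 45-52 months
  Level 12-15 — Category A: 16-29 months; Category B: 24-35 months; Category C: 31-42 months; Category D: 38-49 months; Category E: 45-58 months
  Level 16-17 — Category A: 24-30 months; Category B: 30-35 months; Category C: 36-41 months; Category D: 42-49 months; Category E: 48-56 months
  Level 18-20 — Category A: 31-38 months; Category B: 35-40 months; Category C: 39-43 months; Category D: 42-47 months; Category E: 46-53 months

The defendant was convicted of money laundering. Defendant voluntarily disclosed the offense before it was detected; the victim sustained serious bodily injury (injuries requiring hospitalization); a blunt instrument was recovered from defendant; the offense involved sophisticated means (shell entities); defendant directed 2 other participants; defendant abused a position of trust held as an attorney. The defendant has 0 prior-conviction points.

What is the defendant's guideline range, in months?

Base offense level for money laundering: 17.
§1 applies (level before this adjustment is 17 ≥ 9, so +4): 17 + 4 = 21.
§2 applies (level before this adjustment is 21 ≥ 16, so +4): 21 + 4 = 25.
§3 applies: 25 + 2 = 27.
§4 applies: 27 + 2 = 29.
§5 applies: 29 + 2 = 31.
§6 applies: 31 − 1 = 30.
Level 30 exceeds the maximum of 20; capped at 20.
Final offense level: 20.
Criminal history: 0 prior points → Category A (0-1).
Level 20 falls in the 18-20 band.
Grid: Level 18-20 × Category A = 31-38 months.

31-38 months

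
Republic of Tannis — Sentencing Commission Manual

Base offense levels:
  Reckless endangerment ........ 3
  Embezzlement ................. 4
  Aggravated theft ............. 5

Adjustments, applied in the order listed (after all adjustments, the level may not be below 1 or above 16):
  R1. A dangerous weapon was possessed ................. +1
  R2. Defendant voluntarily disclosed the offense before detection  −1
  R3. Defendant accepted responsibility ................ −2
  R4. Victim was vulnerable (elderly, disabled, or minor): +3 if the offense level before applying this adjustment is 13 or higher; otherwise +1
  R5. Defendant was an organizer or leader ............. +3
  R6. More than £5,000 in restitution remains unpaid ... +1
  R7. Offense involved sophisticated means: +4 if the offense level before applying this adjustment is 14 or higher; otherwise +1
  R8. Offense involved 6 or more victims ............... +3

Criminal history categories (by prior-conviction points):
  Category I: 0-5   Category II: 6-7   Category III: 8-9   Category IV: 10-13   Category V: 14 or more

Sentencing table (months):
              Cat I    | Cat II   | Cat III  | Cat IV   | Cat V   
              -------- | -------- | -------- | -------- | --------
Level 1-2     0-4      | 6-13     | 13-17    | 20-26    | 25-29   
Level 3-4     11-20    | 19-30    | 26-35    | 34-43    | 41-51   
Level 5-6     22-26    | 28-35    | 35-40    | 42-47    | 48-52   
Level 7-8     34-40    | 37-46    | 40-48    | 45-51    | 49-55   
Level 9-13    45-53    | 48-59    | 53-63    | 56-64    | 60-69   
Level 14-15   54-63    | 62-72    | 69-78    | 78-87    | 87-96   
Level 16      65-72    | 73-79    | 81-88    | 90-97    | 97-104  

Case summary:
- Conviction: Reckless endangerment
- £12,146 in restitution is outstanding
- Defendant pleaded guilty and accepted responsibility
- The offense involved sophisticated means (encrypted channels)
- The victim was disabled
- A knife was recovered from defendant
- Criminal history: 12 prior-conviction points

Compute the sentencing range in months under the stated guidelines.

42-47 months

Base offense level for reckless endangerment: 3.
R1 applies: 3 + 1 = 4.
R2 does not apply.
R3 applies: 4 − 2 = 2.
R4 applies (level before this adjustment is 2 < 13, so +1): 2 + 1 = 3.
R5 does not apply.
R6 applies: 3 + 1 = 4.
R7 applies (level before this adjustment is 4 < 14, so +1): 4 + 1 = 5.
Final offense level: 5.
Criminal history: 12 prior points → Category IV (10-13).
Level 5 falls in the 5-6 band.
Grid: Level 5-6 × Category IV = 42-47 months.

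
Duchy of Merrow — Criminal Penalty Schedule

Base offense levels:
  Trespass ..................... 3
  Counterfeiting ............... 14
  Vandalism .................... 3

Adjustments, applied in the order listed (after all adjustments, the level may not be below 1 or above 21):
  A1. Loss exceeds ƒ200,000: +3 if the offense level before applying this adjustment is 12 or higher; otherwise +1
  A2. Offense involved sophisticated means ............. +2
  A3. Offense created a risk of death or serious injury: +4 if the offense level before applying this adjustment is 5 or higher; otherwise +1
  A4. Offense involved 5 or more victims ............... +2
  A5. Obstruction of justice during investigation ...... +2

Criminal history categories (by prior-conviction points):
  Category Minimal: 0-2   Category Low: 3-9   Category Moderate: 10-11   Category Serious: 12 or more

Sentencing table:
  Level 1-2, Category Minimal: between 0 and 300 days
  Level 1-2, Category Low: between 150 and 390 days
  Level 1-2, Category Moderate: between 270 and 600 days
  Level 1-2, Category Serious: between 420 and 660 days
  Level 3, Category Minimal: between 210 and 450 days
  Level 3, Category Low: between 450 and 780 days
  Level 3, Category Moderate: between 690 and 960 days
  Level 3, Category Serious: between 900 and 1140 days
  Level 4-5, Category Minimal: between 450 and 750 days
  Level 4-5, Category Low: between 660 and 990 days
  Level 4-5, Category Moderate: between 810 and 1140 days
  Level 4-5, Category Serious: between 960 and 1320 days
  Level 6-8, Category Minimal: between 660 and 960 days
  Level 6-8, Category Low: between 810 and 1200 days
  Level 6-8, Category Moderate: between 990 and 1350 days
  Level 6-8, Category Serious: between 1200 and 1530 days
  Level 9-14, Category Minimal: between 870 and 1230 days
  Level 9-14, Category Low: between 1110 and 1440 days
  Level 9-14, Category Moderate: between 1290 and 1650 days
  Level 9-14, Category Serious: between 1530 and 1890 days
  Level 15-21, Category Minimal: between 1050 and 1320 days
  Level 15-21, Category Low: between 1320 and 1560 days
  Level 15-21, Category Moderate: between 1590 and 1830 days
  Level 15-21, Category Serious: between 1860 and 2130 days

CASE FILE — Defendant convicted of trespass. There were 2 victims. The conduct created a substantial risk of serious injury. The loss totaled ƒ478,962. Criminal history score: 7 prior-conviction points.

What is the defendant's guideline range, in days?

660-990 days

Base offense level for trespass: 3.
A1 applies (level before this adjustment is 3 < 12, so +1): 3 + 1 = 4.
A2 does not apply.
A3 applies (level before this adjustment is 4 < 5, so +1): 4 + 1 = 5.
Final offense level: 5.
Criminal history: 7 prior points → Category Low (3-9).
Level 5 falls in the 4-5 band.
Grid: Level 4-5 × Category Low = 660-990 days.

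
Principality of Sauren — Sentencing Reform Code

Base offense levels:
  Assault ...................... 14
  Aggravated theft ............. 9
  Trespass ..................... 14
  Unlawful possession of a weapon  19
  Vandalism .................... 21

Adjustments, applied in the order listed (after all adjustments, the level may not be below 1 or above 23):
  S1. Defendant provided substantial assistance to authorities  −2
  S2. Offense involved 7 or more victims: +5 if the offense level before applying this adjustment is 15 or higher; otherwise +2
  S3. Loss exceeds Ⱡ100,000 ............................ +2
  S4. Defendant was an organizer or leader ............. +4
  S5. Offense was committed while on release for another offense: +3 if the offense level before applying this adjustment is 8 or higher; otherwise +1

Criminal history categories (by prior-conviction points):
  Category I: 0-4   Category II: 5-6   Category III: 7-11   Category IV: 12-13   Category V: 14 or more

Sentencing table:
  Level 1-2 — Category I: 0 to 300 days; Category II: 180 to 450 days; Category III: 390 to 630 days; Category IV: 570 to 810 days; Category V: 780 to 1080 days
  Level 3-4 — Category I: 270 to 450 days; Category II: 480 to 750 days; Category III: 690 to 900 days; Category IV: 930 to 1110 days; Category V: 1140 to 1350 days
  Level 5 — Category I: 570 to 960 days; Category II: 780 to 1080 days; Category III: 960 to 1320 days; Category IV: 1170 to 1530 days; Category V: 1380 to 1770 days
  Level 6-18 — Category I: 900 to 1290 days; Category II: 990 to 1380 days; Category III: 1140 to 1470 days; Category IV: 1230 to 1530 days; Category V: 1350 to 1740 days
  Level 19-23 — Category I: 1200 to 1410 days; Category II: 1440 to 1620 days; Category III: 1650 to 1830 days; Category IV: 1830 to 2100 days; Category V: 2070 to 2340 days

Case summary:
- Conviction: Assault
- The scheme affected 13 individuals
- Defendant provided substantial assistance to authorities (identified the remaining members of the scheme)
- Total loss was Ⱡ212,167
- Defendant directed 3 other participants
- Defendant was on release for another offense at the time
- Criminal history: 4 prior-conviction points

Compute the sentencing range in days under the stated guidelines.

1200-1410 days

Base offense level for assault: 14.
S1 applies: 14 − 2 = 12.
S2 applies (level before this adjustment is 12 < 15, so +2): 12 + 2 = 14.
S3 applies: 14 + 2 = 16.
S4 applies: 16 + 4 = 20.
S5 applies (level before this adjustment is 20 ≥ 8, so +3): 20 + 3 = 23.
Final offense level: 23.
Criminal history: 4 prior points → Category I (0-4).
Level 23 falls in the 19-23 band.
Grid: Level 19-23 × Category I = 1200-1410 days.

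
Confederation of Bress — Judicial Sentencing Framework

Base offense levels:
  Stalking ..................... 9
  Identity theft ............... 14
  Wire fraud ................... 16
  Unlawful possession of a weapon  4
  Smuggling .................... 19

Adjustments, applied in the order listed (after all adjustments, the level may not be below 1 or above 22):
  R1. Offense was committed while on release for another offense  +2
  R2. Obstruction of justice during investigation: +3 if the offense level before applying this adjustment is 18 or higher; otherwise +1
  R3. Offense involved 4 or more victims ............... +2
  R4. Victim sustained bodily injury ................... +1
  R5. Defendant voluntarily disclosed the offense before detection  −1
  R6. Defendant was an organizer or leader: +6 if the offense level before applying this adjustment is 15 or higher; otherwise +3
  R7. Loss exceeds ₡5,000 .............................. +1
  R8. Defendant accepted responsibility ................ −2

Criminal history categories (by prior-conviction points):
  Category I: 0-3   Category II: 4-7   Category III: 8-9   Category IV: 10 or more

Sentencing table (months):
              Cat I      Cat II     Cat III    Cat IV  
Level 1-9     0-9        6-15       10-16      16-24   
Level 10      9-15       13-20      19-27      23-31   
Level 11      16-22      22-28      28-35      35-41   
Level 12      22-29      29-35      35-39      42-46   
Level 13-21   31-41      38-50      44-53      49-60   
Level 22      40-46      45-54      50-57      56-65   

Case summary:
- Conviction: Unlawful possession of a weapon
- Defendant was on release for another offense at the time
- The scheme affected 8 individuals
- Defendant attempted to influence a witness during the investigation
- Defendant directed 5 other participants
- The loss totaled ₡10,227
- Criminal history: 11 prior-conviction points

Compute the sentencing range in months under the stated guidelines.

49-60 months

Base offense level for unlawful possession of a weapon: 4.
R1 applies: 4 + 2 = 6.
R2 applies (level before this adjustment is 6 < 18, so +1): 6 + 1 = 7.
R3 applies: 7 + 2 = 9.
R5 does not apply.
R6 applies (level before this adjustment is 9 < 15, so +3): 9 + 3 = 12.
R7 applies: 12 + 1 = 13.
R8 does not apply.
Final offense level: 13.
Criminal history: 11 prior points → Category IV (10+).
Level 13 falls in the 13-21 band.
Grid: Level 13-21 × Category IV = 49-60 months.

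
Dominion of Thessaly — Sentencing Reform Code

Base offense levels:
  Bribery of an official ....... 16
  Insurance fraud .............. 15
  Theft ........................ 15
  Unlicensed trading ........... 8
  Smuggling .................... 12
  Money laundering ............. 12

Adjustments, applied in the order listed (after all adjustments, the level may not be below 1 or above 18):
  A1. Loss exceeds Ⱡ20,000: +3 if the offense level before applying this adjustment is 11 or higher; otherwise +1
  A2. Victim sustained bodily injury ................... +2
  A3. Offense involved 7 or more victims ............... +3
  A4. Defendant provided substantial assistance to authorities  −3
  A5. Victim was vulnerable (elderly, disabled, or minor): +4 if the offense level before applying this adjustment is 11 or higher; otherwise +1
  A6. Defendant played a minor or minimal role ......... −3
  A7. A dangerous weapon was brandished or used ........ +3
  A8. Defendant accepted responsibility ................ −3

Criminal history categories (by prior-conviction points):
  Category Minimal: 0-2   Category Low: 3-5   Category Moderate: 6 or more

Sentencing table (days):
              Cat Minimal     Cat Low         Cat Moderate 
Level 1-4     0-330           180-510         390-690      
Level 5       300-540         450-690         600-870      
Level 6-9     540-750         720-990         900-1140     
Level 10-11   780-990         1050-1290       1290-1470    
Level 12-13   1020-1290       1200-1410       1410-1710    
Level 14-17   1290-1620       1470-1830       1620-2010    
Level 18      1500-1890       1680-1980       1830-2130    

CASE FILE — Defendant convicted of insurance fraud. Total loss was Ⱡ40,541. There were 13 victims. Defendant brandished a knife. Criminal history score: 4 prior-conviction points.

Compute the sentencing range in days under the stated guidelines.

1680-1980 days

Base offense level for insurance fraud: 15.
A1 applies (level before this adjustment is 15 ≥ 11, so +3): 15 + 3 = 18.
A3 applies: 18 + 3 = 21.
A6 does not apply.
A7 applies: 21 + 3 = 24.
A8 does not apply.
Level 24 exceeds the maximum of 18; capped at 18.
Final offense level: 18.
Criminal history: 4 prior points → Category Low (3-5).
Level 18 falls in the 18 band.
Grid: Level 18 × Category Low = 1680-1980 days.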